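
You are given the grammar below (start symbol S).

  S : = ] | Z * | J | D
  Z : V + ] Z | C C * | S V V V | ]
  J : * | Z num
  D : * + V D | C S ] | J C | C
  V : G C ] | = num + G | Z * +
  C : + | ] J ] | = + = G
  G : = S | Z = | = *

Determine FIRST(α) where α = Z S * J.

{ *, +, =, ] }

Add FIRST(Z) = { *, +, =, ] }; Z is not nullable, stop.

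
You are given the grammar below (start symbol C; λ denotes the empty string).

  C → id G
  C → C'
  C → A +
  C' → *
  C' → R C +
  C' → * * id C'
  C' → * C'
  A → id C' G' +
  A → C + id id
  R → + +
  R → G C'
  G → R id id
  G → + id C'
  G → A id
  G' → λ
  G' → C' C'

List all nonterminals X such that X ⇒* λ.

Directly nullable (have an λ-production): G'.
No other nonterminal has a production whose RHS symbols are all nullable.

{ G' }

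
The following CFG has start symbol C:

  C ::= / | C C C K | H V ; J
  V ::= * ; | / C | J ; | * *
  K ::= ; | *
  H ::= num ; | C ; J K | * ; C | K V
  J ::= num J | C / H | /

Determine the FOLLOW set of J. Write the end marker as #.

In C ::= H V ; J: J is at the end, add FOLLOW(C) = { #, *, /, ;, num }.
In V ::= J ;: add FIRST(;) = { ; }.
In H ::= C ; J K: add FIRST(K) = { *, ; }.
In J ::= num J: J is at the end, add FOLLOW(J) = { #, *, /, ;, num }.
Union: FOLLOW(J) = { #, *, /, ;, num }.

{ #, *, /, ;, num }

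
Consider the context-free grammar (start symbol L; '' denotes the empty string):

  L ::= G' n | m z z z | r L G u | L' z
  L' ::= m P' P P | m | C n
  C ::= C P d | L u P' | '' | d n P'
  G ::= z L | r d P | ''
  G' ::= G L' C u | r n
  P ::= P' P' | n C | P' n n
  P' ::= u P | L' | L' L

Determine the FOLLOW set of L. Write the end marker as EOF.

L is the start symbol, so EOF ∈ FOLLOW(L).
In L ::= r L G u: add FIRST(G u) = { r, u, z }.
In C ::= L u P': add FIRST(u P') = { u }.
In G ::= z L: L is at the end, add FOLLOW(G) = { d, m, n, r, u, z }.
In P' ::= L' L: L is at the end, add FOLLOW(P') = { d, m, n, r, u, z }.
Union: FOLLOW(L) = { EOF, d, m, n, r, u, z }.

{ EOF, d, m, n, r, u, z }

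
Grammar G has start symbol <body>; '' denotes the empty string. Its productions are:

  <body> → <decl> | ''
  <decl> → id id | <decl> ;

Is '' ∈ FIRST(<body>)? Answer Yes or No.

Yes

<body> has an ''-production, so <body> ⇒ ''.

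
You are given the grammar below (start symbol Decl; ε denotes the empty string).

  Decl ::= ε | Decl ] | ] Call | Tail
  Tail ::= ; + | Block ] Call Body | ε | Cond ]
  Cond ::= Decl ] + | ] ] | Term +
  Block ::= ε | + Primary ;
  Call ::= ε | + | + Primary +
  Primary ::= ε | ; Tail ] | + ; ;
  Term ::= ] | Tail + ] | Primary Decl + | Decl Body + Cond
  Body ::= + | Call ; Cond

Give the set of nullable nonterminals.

Directly nullable (have an ε-production): Decl, Tail, Block, Call, Primary.
No other nonterminal has a production whose RHS symbols are all nullable.

{ Block, Call, Decl, Primary, Tail }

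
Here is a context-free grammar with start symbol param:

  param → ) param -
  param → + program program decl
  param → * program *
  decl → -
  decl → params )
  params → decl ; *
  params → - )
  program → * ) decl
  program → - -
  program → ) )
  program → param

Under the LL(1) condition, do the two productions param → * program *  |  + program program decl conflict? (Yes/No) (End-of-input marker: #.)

No

FIRST(* program *) = { * } and FIRST(+ program program decl) = { + }.
The FIRST sets are disjoint and neither alternative is nullable — no conflict.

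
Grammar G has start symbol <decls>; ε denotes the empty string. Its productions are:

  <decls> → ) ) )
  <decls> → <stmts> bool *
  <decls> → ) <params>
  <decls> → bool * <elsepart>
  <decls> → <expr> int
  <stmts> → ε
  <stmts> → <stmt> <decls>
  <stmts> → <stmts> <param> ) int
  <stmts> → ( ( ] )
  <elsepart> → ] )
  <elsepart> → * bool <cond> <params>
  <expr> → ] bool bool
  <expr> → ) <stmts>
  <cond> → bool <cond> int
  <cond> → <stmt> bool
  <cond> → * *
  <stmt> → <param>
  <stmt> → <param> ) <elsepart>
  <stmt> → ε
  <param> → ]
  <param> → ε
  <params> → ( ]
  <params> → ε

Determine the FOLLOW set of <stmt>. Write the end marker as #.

In <stmts> → <stmt> <decls>: add FIRST(<decls>) = { (, ), ], bool }.
In <cond> → <stmt> bool: add FIRST(bool) = { bool }.
Union: FOLLOW(<stmt>) = { (, ), ], bool }.

{ (, ), ], bool }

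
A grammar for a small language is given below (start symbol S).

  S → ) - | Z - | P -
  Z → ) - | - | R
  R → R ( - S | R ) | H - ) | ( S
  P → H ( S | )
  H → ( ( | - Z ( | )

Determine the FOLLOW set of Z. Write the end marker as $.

{ (, - }

In S → Z -: add FIRST(-) = { - }.
In H → - Z (: add FIRST(() = { ( }.
Union: FOLLOW(Z) = { (, - }.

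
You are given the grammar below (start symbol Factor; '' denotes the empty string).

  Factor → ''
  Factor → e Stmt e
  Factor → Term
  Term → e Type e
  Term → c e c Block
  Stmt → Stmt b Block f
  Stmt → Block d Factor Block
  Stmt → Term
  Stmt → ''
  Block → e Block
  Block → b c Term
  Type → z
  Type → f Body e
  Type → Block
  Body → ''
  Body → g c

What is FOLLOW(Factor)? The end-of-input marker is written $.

{ $, b, e }

Factor is the start symbol, so $ ∈ FOLLOW(Factor).
In Stmt → Block d Factor Block: add FIRST(Block) = { b, e }.
Union: FOLLOW(Factor) = { $, b, e }.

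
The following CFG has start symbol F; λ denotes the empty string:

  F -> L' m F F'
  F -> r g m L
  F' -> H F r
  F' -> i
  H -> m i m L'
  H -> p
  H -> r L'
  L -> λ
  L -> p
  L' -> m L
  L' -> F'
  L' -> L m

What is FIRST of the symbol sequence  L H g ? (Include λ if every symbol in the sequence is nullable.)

{ m, p, r }

Add FIRST(L)\{λ} = { p }; L is nullable, continue.
Add FIRST(H) = { m, p, r }; H is not nullable, stop.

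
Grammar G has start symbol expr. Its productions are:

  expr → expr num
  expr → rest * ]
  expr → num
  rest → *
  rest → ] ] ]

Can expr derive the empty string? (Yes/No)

No

No nonterminal in this grammar is nullable.
No production of expr has an RHS whose symbols are all nullable, so expr is not nullable.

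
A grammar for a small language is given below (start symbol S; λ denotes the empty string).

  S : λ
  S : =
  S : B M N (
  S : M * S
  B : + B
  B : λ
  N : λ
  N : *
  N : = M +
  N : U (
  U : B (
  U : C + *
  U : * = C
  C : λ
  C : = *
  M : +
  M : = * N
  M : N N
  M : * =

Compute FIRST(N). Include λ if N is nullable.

{ (, *, +, =, λ }

N : λ contributes λ.
N : * contributes {*}.
N : = M + contributes {=}.
From N : U (: add FIRST(U) = { (, *, +, = }.
Union: FIRST(N) = { (, *, +, =, λ }.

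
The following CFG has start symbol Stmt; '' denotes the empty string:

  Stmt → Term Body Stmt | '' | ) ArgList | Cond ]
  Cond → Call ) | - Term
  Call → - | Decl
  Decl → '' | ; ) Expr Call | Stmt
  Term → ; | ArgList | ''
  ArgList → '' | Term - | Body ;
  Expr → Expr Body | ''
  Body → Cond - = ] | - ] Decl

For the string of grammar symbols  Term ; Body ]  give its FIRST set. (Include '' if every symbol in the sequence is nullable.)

{ ), -, ; }

Add FIRST(Term)\{''} = { ), -, ; }; Term is nullable, continue.
; is a terminal; add {;} and stop.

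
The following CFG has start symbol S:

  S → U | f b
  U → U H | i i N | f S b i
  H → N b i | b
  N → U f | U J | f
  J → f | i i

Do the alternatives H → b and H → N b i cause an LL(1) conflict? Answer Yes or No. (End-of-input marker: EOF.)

No

FIRST(b) = { b } and FIRST(N b i) = { f, i }.
The FIRST sets are disjoint and neither alternative is nullable — no conflict.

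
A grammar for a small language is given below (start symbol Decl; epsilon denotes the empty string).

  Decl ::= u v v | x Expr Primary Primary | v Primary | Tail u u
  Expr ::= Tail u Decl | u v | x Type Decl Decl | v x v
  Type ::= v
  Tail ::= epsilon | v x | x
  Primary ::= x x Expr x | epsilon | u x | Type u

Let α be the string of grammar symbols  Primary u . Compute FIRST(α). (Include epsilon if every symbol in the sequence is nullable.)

{ u, v, x }

Add FIRST(Primary)\{epsilon} = { u, v, x }; Primary is nullable, continue.
u is a terminal; add {u} and stop.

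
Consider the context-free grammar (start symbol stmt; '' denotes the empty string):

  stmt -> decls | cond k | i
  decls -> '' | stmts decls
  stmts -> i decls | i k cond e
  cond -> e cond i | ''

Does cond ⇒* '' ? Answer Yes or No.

Yes

cond has an ''-production, so cond ⇒ ''.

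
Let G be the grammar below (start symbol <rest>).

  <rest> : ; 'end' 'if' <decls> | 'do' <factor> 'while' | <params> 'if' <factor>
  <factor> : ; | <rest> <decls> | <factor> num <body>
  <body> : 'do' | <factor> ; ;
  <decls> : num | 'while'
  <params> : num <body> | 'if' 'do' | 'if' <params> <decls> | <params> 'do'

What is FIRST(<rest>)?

<rest> : ; 'end' 'if' <decls> contributes {;}.
<rest> : 'do' <factor> 'while' contributes {'do'}.
From <rest> : <params> 'if' <factor>: add FIRST(<params>) = { 'if', num }.
Union: FIRST(<rest>) = { 'do', 'if', ;, num }.

{ 'do', 'if', ;, num }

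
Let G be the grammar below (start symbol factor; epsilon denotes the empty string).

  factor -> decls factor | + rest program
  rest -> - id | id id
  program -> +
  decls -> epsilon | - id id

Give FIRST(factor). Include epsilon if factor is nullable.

From factor -> decls factor: decls nullable, take FIRST(decls) ∪ FIRST(factor) = { +, - }.
factor -> + rest program contributes {+}.
Union: FIRST(factor) = { +, - }.

{ +, - }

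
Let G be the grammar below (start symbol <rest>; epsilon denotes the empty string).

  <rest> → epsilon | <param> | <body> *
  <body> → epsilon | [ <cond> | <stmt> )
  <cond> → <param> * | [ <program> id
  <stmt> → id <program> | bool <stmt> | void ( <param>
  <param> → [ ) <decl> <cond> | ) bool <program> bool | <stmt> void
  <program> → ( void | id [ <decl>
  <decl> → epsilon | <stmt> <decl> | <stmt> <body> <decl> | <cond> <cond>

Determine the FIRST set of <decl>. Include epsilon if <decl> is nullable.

<decl> → epsilon contributes epsilon.
From <decl> → <stmt> <decl>: add FIRST(<stmt>) = { bool, id, void }.
From <decl> → <stmt> <body> <decl>: add FIRST(<stmt>) = { bool, id, void }.
From <decl> → <cond> <cond>: add FIRST(<cond>) = { ), [, bool, id, void }.
Union: FIRST(<decl>) = { ), [, bool, id, void, epsilon }.

{ ), [, bool, id, void, epsilon }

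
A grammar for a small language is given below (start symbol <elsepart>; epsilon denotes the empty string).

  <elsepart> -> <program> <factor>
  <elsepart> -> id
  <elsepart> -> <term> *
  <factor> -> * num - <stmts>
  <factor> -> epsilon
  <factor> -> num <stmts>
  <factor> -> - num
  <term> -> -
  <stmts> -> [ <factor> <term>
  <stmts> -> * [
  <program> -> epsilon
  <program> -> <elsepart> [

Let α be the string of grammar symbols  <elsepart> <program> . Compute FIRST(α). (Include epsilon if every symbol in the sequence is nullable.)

Add FIRST(<elsepart>)\{epsilon} = { *, -, [, id, num }; <elsepart> is nullable, continue.
Add FIRST(<program>)\{epsilon} = { *, -, [, id, num }; <program> is nullable, continue.
Every symbol is nullable, so include epsilon.

{ *, -, [, id, num, epsilon }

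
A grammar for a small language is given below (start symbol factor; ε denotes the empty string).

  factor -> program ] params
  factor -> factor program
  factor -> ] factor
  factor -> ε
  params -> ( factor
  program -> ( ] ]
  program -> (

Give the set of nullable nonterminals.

{ factor }

Directly nullable (have an ε-production): factor.
No other nonterminal has a production whose RHS symbols are all nullable.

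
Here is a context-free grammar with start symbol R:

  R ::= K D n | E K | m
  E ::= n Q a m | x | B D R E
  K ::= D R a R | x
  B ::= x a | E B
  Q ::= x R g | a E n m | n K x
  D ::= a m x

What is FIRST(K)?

{ a, x }

From K ::= D R a R: add FIRST(D) = { a }.
K ::= x contributes {x}.
Union: FIRST(K) = { a, x }.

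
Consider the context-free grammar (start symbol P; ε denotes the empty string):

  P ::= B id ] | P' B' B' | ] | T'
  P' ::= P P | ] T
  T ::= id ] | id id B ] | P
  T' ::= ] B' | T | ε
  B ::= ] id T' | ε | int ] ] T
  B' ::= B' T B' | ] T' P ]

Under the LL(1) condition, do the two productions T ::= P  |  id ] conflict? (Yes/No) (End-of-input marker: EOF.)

FIRST(P) = { ], id, int, ε } and FIRST(id ]) = { id }.
Both contain id, so the two alternatives are not disjoint — LL(1) conflict.

Yes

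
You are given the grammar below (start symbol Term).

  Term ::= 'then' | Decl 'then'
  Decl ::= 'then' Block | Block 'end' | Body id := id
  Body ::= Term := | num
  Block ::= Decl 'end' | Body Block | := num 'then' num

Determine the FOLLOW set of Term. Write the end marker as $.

Term is the start symbol, so $ ∈ FOLLOW(Term).
In Body ::= Term :=: add FIRST(:=) = { := }.
Union: FOLLOW(Term) = { $, := }.

{ $, := }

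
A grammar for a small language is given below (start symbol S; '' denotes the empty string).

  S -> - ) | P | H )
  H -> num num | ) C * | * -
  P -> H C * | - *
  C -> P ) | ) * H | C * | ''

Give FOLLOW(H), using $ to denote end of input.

In S -> H ): add FIRST()) = { ) }.
In P -> H C *: add FIRST(C *) = { ), *, -, num }.
In C -> ) * H: H is at the end, add FOLLOW(C) = { * }.
Union: FOLLOW(H) = { ), *, -, num }.

{ ), *, -, num }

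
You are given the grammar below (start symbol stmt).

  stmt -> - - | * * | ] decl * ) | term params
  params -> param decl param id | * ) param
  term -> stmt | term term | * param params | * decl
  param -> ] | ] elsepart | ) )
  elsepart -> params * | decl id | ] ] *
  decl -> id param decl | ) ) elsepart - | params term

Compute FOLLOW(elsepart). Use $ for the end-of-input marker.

{ $, ), *, -, ], id }

In param -> ] elsepart: elsepart is at the end, add FOLLOW(param) = { $, ), *, -, ], id }.
In decl -> ) ) elsepart -: add FIRST(-) = { - }.
Union: FOLLOW(elsepart) = { $, ), *, -, ], id }.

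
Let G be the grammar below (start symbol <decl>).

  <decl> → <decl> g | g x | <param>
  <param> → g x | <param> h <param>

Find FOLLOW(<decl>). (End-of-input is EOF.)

<decl> is the start symbol, so EOF ∈ FOLLOW(<decl>).
In <decl> → <decl> g: add FIRST(g) = { g }.
Union: FOLLOW(<decl>) = { EOF, g }.

{ EOF, g }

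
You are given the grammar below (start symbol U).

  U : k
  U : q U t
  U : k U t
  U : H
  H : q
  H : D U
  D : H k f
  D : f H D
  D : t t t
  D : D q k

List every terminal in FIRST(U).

{ f, k, q, t }

U : k contributes {k}.
U : q U t contributes {q}.
U : k U t contributes {k}.
From U : H: add FIRST(H) = { f, q, t }.
Union: FIRST(U) = { f, k, q, t }.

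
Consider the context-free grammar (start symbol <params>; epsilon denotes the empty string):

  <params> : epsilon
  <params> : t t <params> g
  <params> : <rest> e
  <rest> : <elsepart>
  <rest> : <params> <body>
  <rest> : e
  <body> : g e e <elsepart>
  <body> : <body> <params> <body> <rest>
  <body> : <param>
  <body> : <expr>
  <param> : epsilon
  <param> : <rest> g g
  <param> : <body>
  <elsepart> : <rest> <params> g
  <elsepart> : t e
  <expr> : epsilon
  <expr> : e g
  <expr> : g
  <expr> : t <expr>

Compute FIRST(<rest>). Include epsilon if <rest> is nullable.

From <rest> : <elsepart>: add FIRST(<elsepart>) = { e, g, t }.
From <rest> : <params> <body>: <params>, <body> nullable, take FIRST(<params>) ∪ FIRST(<body>) = { e, g, t }; also epsilon since the whole RHS is nullable.
<rest> : e contributes {e}.
Union: FIRST(<rest>) = { e, g, t, epsilon }.

{ e, g, t, epsilon }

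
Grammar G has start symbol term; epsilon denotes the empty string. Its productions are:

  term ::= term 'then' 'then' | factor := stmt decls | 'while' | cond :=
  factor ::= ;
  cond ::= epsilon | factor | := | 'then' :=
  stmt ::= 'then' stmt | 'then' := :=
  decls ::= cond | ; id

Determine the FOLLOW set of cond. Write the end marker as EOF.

{ EOF, 'then', := }

In term ::= cond :=: add FIRST(:=) = { := }.
In decls ::= cond: cond is at the end, add FOLLOW(decls) = { EOF, 'then' }.
Union: FOLLOW(cond) = { EOF, 'then', := }.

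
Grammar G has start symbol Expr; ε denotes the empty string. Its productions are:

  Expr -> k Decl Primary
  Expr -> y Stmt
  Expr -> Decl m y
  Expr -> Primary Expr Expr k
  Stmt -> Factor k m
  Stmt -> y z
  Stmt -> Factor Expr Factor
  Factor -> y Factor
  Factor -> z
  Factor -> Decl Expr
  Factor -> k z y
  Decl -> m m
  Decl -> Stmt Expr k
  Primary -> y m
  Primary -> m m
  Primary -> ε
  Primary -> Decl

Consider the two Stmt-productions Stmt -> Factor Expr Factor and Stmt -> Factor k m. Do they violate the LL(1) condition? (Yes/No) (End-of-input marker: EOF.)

Yes

FIRST(Factor Expr Factor) = { k, m, y, z } and FIRST(Factor k m) = { k, m, y, z }.
Both contain k, so the two alternatives are not disjoint — LL(1) conflict.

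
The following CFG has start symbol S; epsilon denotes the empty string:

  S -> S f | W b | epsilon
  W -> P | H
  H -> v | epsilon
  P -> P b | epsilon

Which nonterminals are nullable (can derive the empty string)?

{ H, P, S, W }

Directly nullable (have an epsilon-production): S, H, P.
W -> P with every symbol nullable, so W is nullable.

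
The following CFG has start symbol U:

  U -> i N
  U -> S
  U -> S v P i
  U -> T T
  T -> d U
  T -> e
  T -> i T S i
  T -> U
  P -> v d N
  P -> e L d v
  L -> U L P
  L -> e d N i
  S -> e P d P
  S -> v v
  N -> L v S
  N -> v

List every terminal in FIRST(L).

{ d, e, i, v }

From L -> U L P: add FIRST(U) = { d, e, i, v }.
L -> e d N i contributes {e}.
Union: FIRST(L) = { d, e, i, v }.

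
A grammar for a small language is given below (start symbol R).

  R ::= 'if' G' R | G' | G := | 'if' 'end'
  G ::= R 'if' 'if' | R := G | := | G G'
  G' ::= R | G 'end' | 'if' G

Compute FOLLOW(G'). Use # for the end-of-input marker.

{ #, 'end', 'if', := }

In R ::= 'if' G' R: add FIRST(R) = { 'if', := }.
In R ::= G': G' is at the end, add FOLLOW(R) = { #, 'end', 'if', := }.
In G ::= G G': G' is at the end, add FOLLOW(G) = { #, 'end', 'if', := }.
Union: FOLLOW(G') = { #, 'end', 'if', := }.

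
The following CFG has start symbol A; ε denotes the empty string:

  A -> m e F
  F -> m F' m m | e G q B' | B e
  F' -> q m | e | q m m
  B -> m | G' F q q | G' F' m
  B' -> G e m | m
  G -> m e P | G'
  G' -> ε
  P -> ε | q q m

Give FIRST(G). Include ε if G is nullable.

G -> m e P contributes {m}.
From G -> G': add FIRST(G') = { ε } (including ε since G' is nullable).
Union: FIRST(G) = { m, ε }.

{ m, ε }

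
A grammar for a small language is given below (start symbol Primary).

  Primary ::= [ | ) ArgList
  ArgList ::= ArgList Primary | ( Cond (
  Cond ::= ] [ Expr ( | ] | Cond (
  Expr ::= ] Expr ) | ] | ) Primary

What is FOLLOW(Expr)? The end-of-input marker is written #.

In Cond ::= ] [ Expr (: add FIRST(() = { ( }.
In Expr ::= ] Expr ): add FIRST()) = { ) }.
Union: FOLLOW(Expr) = { (, ) }.

{ (, ) }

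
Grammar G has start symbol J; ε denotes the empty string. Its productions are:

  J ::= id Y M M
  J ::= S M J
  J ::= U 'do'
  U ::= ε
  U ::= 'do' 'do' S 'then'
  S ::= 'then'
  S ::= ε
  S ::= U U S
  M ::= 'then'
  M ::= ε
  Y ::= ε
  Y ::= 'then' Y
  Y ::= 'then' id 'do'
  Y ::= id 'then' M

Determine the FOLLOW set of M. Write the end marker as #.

{ #, 'do', 'then', id }

In J ::= id Y M M: add FIRST(M)\{ε} = { 'then' }.
  Since M is nullable, also add FOLLOW(J) = { # }.
In J ::= id Y M M: M is at the end, add FOLLOW(J) = { # }.
In J ::= S M J: add FIRST(J) = { 'do', 'then', id }.
In Y ::= id 'then' M: M is at the end, add FOLLOW(Y) = { #, 'then' }.
Union: FOLLOW(M) = { #, 'do', 'then', id }.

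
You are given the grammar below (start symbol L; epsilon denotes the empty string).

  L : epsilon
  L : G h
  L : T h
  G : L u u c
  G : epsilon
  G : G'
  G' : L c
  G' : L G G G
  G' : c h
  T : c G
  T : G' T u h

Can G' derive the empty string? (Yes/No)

G' : L G G G and each of L, G, G, G is nullable, so G' ⇒* epsilon.

Yes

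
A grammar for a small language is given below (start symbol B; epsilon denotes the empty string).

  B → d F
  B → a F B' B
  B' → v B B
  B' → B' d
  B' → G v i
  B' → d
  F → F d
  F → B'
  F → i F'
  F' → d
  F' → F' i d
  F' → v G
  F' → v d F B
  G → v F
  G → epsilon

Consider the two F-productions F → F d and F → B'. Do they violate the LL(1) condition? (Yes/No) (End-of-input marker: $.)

Yes

FIRST(F d) = { d, i, v } and FIRST(B') = { d, v }.
Both contain d, so the two alternatives are not disjoint — LL(1) conflict.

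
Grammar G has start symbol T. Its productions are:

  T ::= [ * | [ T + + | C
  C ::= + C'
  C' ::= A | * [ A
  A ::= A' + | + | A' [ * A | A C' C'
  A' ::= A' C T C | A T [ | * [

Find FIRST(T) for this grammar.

{ +, [ }

T ::= [ * contributes {[}.
T ::= [ T + + contributes {[}.
From T ::= C: add FIRST(C) = { + }.
Union: FIRST(T) = { +, [ }.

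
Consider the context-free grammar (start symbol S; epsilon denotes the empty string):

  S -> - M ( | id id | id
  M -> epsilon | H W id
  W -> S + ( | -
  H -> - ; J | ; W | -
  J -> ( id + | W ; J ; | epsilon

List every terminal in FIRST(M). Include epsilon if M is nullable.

{ -, ;, epsilon }

M -> epsilon contributes epsilon.
From M -> H W id: add FIRST(H) = { -, ; }.
Union: FIRST(M) = { -, ;, epsilon }.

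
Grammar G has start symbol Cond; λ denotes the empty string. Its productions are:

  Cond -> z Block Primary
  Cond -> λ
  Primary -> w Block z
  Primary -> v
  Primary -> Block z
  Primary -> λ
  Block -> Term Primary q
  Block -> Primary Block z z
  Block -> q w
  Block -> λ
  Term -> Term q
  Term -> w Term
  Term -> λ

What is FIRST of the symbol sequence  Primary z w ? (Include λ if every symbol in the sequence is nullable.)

Add FIRST(Primary)\{λ} = { q, v, w, z }; Primary is nullable, continue.
z is a terminal; add {z} and stop.

{ q, v, w, z }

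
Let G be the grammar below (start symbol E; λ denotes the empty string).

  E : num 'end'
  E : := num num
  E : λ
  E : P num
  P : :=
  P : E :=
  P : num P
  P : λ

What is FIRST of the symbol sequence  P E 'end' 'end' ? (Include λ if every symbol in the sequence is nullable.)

Add FIRST(P)\{λ} = { :=, num }; P is nullable, continue.
Add FIRST(E)\{λ} = { :=, num }; E is nullable, continue.
'end' is a terminal; add {'end'} and stop.

{ 'end', :=, num }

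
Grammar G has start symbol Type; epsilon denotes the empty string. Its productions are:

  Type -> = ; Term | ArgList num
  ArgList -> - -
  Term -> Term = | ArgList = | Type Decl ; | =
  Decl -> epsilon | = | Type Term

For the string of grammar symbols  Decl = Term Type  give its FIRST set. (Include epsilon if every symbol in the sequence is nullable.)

{ -, = }

Add FIRST(Decl)\{epsilon} = { -, = }; Decl is nullable, continue.
= is a terminal; add {=} and stop.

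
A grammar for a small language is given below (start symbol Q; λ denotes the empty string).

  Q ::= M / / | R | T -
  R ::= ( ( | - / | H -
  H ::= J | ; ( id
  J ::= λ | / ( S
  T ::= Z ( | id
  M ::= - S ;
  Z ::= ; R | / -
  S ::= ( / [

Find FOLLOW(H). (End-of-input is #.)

In R ::= H -: add FIRST(-) = { - }.
Union: FOLLOW(H) = { - }.

{ - }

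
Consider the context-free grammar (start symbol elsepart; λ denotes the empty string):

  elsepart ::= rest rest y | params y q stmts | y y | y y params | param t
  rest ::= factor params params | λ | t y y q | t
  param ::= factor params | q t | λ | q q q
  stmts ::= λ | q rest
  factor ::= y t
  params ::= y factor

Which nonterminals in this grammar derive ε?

Directly nullable (have an λ-production): rest, param, stmts.
No other nonterminal has a production whose RHS symbols are all nullable.

{ param, rest, stmts }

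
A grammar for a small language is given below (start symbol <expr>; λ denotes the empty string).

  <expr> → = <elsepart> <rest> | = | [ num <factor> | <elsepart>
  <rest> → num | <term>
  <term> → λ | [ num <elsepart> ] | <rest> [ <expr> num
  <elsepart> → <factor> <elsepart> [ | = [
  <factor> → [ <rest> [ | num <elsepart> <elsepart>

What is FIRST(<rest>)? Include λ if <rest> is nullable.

<rest> → num contributes {num}.
From <rest> → <term>: add FIRST(<term>) = { [, num, λ } (including λ since <term> is nullable).
Union: FIRST(<rest>) = { [, num, λ }.

{ [, num, λ }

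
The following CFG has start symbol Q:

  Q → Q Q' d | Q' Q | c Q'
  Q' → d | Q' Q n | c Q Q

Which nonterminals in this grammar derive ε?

No nonterminal has an empty production or an RHS whose symbols are all nullable.

{ } (none)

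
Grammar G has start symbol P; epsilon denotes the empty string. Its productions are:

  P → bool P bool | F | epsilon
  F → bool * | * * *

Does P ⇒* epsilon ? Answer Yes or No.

Yes

P has an epsilon-production, so P ⇒ epsilon.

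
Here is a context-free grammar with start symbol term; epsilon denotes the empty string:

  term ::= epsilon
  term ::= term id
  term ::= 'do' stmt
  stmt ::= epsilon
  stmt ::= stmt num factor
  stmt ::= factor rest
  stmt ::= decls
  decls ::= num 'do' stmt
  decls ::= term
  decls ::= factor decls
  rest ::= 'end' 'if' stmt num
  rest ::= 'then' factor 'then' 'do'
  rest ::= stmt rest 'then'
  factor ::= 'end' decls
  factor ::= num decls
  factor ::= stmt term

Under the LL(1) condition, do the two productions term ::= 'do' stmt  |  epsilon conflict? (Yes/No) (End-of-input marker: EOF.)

FIRST('do' stmt) = { 'do' } and FIRST(epsilon) = { epsilon }.
The second alternative is nullable and FOLLOW(term) = { EOF, 'do', 'end', 'then', id, num } shares 'do' with FIRST of the first — conflict.

Yes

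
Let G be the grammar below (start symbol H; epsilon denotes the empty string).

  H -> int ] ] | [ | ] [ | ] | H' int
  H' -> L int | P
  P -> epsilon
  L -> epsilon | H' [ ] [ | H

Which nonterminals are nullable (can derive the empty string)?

Directly nullable (have an epsilon-production): P, L.
H' -> P with every symbol nullable, so H' is nullable.
No other nonterminal has a production whose RHS symbols are all nullable.

{ H', L, P }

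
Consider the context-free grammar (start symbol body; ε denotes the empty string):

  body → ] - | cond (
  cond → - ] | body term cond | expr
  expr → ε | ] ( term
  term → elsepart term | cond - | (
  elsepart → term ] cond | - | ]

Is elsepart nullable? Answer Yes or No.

No

Nullable nonterminals: cond, expr.
No production of elsepart has an RHS whose symbols are all nullable, so elsepart is not nullable.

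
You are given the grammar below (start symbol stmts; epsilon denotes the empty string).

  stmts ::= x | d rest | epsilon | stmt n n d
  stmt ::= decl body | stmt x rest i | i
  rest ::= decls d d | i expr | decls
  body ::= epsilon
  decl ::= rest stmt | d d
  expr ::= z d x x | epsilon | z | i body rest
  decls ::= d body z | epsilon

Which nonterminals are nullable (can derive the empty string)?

{ body, decls, expr, rest, stmts }

Directly nullable (have an epsilon-production): stmts, body, expr, decls.
rest ::= decls with every symbol nullable, so rest is nullable.
No other nonterminal has a production whose RHS symbols are all nullable.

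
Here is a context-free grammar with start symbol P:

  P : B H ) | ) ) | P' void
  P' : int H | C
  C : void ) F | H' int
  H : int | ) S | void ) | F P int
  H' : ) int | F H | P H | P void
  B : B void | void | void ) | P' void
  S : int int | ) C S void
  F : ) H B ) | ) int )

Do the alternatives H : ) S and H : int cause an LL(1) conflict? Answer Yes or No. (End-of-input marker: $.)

No

FIRST() S) = { ) } and FIRST(int) = { int }.
The FIRST sets are disjoint and neither alternative is nullable — no conflict.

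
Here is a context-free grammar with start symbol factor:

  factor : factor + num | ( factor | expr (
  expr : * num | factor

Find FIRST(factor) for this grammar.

{ (, * }

From factor : factor + num: add FIRST(factor) = { (, * }.
factor : ( factor contributes {(}.
From factor : expr (: add FIRST(expr) = { (, * }.
Union: FIRST(factor) = { (, * }.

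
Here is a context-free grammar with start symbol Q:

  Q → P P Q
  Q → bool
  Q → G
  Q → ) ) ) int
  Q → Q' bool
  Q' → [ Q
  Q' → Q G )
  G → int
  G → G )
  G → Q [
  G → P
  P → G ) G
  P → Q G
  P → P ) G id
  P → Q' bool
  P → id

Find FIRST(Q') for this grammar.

Q' → [ Q contributes {[}.
From Q' → Q G ): add FIRST(Q) = { ), [, bool, id, int }.
Union: FIRST(Q') = { ), [, bool, id, int }.

{ ), [, bool, id, int }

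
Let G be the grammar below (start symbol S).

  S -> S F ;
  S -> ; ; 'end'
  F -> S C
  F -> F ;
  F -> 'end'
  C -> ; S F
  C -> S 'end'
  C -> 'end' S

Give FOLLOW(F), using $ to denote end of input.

{ ; }

In S -> S F ;: add FIRST(;) = { ; }.
In F -> F ;: add FIRST(;) = { ; }.
In C -> ; S F: F is at the end, add FOLLOW(C) = { ; }.
Union: FOLLOW(F) = { ; }.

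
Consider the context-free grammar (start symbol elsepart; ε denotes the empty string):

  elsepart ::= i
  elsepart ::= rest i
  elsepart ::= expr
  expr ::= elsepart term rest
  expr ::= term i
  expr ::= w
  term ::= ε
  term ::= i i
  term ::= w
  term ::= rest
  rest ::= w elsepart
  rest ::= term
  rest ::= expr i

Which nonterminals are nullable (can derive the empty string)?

Directly nullable (have an ε-production): term.
rest ::= term with every symbol nullable, so rest is nullable.
No other nonterminal has a production whose RHS symbols are all nullable.

{ rest, term }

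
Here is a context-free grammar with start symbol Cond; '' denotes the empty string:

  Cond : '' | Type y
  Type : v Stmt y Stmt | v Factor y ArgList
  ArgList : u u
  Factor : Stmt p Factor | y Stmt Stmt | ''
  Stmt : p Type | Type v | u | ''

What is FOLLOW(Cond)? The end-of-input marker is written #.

{ # }

Cond is the start symbol, so # ∈ FOLLOW(Cond).
Union: FOLLOW(Cond) = { # }.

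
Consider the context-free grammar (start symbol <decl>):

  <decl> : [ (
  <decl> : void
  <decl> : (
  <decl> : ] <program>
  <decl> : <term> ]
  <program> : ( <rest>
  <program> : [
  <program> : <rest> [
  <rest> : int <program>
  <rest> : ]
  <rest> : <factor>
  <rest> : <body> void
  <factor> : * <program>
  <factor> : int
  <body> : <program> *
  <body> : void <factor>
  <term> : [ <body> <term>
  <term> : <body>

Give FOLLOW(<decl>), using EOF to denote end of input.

<decl> is the start symbol, so EOF ∈ FOLLOW(<decl>).
Union: FOLLOW(<decl>) = { EOF }.

{ EOF }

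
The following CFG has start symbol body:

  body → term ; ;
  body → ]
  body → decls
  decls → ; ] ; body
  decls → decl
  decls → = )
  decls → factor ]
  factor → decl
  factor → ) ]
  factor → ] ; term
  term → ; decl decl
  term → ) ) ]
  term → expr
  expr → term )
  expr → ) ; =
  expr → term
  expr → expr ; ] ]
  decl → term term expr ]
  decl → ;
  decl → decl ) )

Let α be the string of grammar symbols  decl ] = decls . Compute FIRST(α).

{ ), ; }

Add FIRST(decl) = { ), ; }; decl is not nullable, stop.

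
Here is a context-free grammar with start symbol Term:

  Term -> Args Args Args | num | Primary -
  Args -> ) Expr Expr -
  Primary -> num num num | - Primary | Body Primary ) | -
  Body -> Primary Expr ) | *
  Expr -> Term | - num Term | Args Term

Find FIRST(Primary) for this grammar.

{ *, -, num }

Primary -> num num num contributes {num}.
Primary -> - Primary contributes {-}.
From Primary -> Body Primary ): add FIRST(Body) = { *, -, num }.
Primary -> - contributes {-}.
Union: FIRST(Primary) = { *, -, num }.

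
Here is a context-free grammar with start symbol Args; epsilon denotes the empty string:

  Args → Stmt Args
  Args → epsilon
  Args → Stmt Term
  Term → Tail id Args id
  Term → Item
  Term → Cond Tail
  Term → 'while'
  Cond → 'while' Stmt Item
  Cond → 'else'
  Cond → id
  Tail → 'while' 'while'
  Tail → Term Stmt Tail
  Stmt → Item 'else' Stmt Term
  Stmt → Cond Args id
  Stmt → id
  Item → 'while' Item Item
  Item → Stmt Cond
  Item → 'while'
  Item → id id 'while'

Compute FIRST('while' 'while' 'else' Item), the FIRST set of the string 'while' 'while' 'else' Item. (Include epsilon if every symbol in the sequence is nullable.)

{ 'while' }

'while' is a terminal; add {'while'} and stop.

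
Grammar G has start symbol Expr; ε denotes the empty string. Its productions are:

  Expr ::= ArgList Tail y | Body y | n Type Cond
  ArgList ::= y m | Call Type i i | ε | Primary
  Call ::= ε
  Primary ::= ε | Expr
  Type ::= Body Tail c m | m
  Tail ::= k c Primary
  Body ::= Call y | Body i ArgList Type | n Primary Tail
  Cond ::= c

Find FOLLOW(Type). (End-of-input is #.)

{ c, i, k, y }

In Expr ::= n Type Cond: add FIRST(Cond) = { c }.
In ArgList ::= Call Type i i: add FIRST(i i) = { i }.
In Body ::= Body i ArgList Type: Type is at the end, add FOLLOW(Body) = { i, k, y }.
Union: FOLLOW(Type) = { c, i, k, y }.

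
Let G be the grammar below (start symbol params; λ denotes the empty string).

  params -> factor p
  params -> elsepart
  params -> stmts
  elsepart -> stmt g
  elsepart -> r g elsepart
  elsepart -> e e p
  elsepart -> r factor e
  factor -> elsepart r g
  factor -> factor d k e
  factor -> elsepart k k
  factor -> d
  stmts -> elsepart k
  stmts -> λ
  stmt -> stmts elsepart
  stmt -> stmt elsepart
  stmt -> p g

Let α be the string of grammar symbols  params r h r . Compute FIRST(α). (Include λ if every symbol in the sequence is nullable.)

Add FIRST(params)\{λ} = { d, e, p, r }; params is nullable, continue.
r is a terminal; add {r} and stop.

{ d, e, p, r }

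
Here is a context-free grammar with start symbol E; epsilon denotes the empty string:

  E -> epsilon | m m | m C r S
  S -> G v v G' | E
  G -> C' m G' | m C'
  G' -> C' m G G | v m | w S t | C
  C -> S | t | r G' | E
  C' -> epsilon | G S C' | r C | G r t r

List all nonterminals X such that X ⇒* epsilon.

Directly nullable (have an epsilon-production): E, C'.
S -> E with every symbol nullable, so S is nullable.
G' -> C with every symbol nullable, so G' is nullable.
C -> S with every symbol nullable, so C is nullable.
No other nonterminal has a production whose RHS symbols are all nullable.

{ C, C', E, G', S }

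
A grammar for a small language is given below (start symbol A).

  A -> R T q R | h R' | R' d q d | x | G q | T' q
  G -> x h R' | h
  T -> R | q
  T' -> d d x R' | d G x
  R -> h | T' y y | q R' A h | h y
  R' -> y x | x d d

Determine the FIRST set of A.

{ d, h, q, x, y }

From A -> R T q R: add FIRST(R) = { d, h, q }.
A -> h R' contributes {h}.
From A -> R' d q d: add FIRST(R') = { x, y }.
A -> x contributes {x}.
From A -> G q: add FIRST(G) = { h, x }.
From A -> T' q: add FIRST(T') = { d }.
Union: FIRST(A) = { d, h, q, x, y }.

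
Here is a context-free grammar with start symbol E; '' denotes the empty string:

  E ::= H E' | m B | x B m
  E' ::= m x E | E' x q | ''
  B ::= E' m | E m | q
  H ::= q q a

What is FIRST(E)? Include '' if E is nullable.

{ m, q, x }

From E ::= H E': add FIRST(H) = { q }.
E ::= m B contributes {m}.
E ::= x B m contributes {x}.
Union: FIRST(E) = { m, q, x }.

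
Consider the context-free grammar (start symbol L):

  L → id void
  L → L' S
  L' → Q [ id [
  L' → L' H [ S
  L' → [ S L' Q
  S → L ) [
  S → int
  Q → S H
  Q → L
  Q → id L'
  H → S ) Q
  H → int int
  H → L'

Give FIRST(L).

L → id void contributes {id}.
From L → L' S: add FIRST(L') = { [, id, int }.
Union: FIRST(L) = { [, id, int }.

{ [, id, int }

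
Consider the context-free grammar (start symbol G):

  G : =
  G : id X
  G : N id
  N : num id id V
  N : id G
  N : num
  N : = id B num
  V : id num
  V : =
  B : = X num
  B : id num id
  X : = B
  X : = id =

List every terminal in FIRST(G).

{ =, id, num }

G : = contributes {=}.
G : id X contributes {id}.
From G : N id: add FIRST(N) = { =, id, num }.
Union: FIRST(G) = { =, id, num }.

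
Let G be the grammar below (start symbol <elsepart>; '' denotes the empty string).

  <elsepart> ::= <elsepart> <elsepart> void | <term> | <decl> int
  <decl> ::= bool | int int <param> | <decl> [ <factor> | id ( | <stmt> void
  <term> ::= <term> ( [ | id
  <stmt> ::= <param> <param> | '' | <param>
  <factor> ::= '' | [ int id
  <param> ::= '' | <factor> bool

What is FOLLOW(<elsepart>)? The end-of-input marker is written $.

<elsepart> is the start symbol, so $ ∈ FOLLOW(<elsepart>).
In <elsepart> ::= <elsepart> <elsepart> void: add FIRST(<elsepart> void) = { [, bool, id, int, void }.
In <elsepart> ::= <elsepart> <elsepart> void: add FIRST(void) = { void }.
Union: FOLLOW(<elsepart>) = { $, [, bool, id, int, void }.

{ $, [, bool, id, int, void }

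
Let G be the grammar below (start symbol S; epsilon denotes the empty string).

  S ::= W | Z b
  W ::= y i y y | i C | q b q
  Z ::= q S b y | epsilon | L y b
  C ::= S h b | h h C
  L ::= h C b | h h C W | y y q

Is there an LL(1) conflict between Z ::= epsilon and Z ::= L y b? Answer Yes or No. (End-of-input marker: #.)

No

FIRST(epsilon) = { epsilon } and FIRST(L y b) = { h, y }.
The first is nullable but FOLLOW(Z) = { b } is disjoint from FIRST of the second.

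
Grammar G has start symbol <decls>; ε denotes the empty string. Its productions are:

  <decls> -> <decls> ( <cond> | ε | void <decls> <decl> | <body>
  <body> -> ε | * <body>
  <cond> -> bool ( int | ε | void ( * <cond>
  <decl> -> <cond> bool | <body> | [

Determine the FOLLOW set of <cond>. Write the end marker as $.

In <decls> -> <decls> ( <cond>: <cond> is at the end, add FOLLOW(<decls>) = { $, (, *, [, bool, void }.
In <cond> -> void ( * <cond>: <cond> is at the end, add FOLLOW(<cond>) = { $, (, *, [, bool, void }.
In <decl> -> <cond> bool: add FIRST(bool) = { bool }.
Union: FOLLOW(<cond>) = { $, (, *, [, bool, void }.

{ $, (, *, [, bool, void }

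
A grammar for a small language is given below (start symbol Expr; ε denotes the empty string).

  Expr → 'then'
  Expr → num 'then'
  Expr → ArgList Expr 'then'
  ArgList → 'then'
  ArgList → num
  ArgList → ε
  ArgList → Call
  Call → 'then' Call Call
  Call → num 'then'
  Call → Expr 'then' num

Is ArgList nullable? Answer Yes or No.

ArgList has an ε-production, so ArgList ⇒ ε.

Yes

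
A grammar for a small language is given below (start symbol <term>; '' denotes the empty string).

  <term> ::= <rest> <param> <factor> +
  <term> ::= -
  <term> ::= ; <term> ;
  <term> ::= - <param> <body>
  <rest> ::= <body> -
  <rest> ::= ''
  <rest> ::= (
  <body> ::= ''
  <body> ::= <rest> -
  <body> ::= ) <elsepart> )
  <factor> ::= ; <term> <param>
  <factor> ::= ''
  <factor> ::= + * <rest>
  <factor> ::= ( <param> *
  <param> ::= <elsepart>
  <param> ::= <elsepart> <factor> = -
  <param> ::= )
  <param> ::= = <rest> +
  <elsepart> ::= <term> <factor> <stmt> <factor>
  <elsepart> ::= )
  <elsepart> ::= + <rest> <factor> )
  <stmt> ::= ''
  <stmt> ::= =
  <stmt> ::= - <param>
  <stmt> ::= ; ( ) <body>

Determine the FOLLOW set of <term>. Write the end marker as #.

<term> is the start symbol, so # ∈ FOLLOW(<term>).
In <term> ::= ; <term> ;: add FIRST(;) = { ; }.
In <factor> ::= ; <term> <param>: add FIRST(<param>) = { (, ), +, -, ;, = }.
In <elsepart> ::= <term> <factor> <stmt> <factor>: add FIRST(<factor> <stmt> <factor>)\{''} = { (, +, -, ;, = }.
  Since <factor> <stmt> <factor> is nullable, also add FOLLOW(<elsepart>) = { #, (, ), *, +, -, ;, = }.
Union: FOLLOW(<term>) = { #, (, ), *, +, -, ;, = }.

{ #, (, ), *, +, -, ;, = }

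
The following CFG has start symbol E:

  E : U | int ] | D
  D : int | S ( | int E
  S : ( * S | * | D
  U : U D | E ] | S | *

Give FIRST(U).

{ (, *, int }

From U : U D: add FIRST(U) = { (, *, int }.
From U : E ]: add FIRST(E) = { (, *, int }.
From U : S: add FIRST(S) = { (, *, int }.
U : * contributes {*}.
Union: FIRST(U) = { (, *, int }.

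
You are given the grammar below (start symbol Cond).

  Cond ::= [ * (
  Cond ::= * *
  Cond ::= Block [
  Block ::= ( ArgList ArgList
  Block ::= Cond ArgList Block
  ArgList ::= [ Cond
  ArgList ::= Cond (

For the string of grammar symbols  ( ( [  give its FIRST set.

( is a terminal; add {(} and stop.

{ ( }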